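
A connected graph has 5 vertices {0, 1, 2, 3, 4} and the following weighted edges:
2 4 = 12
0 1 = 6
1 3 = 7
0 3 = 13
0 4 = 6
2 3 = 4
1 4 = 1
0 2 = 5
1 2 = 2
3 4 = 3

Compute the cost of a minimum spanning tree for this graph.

11

Grow the tree from 1 using Prim:
Step 1: frontier [1 4 1, 1 2 2, 0 1 6, 1 3 7] → take 1 4 (1); add 4.
Step 2: frontier [1 2 2, 0 1 6, 1 3 7, 3 4 3, 0 4 6, 2 4 12] → take 1 2 (2); add 2.
Step 3: frontier [0 1 6, 1 3 7, 2 3 4, 0 2 5, 3 4 3, 0 4 6] → take 3 4 (3); add 3.
Step 4: frontier [0 1 6, 0 2 5, 0 3 13, 0 4 6] → take 0 2 (5); add 0.
MST edges: 1 4, 1 2, 3 4, 0 2; total weight 1+2+3+5 = 11.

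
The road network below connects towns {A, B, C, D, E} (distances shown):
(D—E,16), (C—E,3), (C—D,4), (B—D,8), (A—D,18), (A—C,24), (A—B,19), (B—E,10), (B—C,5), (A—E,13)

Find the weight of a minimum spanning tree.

25

Kruskal's algorithm — process edges by increasing weight (ties by edge label):
C—E (3): add — endpoints in different components.
C—D (4): add — endpoints in different components.
B—C (5): add — endpoints in different components.
B—D (8): skip — B and D already connected.
B—E (10): skip — B and E already connected.
A—E (13): add — endpoints in different components.
MST edges: C—E, C—D, B—C, A—E; total weight 3+4+5+13 = 25.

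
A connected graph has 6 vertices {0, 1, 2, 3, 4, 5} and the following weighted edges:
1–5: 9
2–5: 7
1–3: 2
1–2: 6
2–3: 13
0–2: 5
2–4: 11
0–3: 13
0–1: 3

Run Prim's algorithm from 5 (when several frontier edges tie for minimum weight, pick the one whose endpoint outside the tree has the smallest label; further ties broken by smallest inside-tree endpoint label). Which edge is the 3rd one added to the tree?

0-1

Prim's algorithm from 5:
Step 1: frontier [2–5 7, 1–5 9] → take 2–5 (7); add 2.
Step 2: frontier [0–2 5, 1–2 6, 2–4 11, 2–3 13, 1–5 9] → take 0–2 (5); add 0.
Step 3: frontier [0–1 3, 0–3 13, 1–2 6, 2–4 11, 2–3 13, 1–5 9] → take 0–1 (3); add 1.
Step 4: frontier [0–3 13, 1–3 2, 2–4 11, 2–3 13] → take 1–3 (2); add 3.
Step 5: frontier [2–4 11] → take 2–4 (11); add 4.
The 3rd edge added is 0–1.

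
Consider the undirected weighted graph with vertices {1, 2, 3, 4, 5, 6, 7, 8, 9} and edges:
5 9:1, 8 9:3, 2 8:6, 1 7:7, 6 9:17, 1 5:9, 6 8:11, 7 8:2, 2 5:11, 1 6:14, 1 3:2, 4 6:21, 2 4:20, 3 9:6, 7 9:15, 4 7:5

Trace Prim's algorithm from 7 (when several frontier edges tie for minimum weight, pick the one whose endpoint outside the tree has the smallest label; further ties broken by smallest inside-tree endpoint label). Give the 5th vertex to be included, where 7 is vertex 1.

4

Grow the tree from 7 using Prim:
Step 1: cheapest edge leaving the tree is 7 8 (2); add 8.
Step 2: cheapest edge leaving the tree is 8 9 (3); add 9.
Step 3: cheapest edge leaving the tree is 5 9 (1); add 5.
Step 4: cheapest edge leaving the tree is 4 7 (5); add 4.
Step 5: cheapest edge leaving the tree is 2 8 (6); add 2.
Step 6: cheapest edge leaving the tree is 3 9 (6); add 3.
Step 7: cheapest edge leaving the tree is 1 3 (2); add 1.
Step 8: cheapest edge leaving the tree is 6 8 (11); add 6.
Vertex order: 7, 8, 9, 5, 4, 2, 3, 1, 6. The 5th vertex is 4.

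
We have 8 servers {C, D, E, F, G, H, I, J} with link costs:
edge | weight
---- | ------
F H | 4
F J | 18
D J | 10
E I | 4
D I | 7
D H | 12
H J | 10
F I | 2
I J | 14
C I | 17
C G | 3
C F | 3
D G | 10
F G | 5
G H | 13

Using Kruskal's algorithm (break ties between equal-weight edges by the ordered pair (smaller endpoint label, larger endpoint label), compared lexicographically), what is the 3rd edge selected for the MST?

C-G

Sort edges by weight, then run Kruskal:
F I (2): add — endpoints in different components.
C F (3): add — endpoints in different components.
C G (3): add — endpoints in different components.
E I (4): add — endpoints in different components.
F H (4): add — endpoints in different components.
F G (5): skip — F and G already connected.
D I (7): add — endpoints in different components.
D G (10): skip — D and G already connected.
D J (10): add — endpoints in different components.
The 3rd edge added is C G.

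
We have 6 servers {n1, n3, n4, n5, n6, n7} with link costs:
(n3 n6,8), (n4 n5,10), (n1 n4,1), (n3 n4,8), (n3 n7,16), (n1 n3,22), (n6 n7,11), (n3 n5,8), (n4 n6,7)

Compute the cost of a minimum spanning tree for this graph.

35

Sort edges by weight, then run Kruskal:
n1 n4 (1): add — endpoints in different components.
n4 n6 (7): add — endpoints in different components.
n3 n4 (8): add — endpoints in different components.
n3 n5 (8): add — endpoints in different components.
n3 n6 (8): skip — n3 and n6 already connected.
n4 n5 (10): skip — n4 and n5 already connected.
n6 n7 (11): add — endpoints in different components.
MST edges: n1 n4, n4 n6, n3 n4, n3 n5, n6 n7; total weight 1+7+8+8+11 = 35.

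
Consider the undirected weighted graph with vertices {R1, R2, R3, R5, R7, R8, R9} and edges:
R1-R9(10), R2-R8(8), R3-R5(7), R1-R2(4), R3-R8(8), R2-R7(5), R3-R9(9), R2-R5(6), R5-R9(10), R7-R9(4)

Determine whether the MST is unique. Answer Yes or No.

No

Kruskal: consider edges lightest-first.
R1-R2 (4): add. Components now {R7} {R3} {R9} {R1,R2} {R8} {R5}
R7-R9 (4): add. Components now {R7,R9} {R3} {R1,R2} {R8} {R5}
R2-R7 (5): add. Components now {R1,R2,R7,R9} {R3} {R8} {R5}
R2-R5 (6): add. Components now {R1,R2,R5,R7,R9} {R3} {R8}
R3-R5 (7): add. Components now {R1,R2,R3,R5,R7,R9} {R8}
R2-R8 (8): add. Components now {R1,R2,R3,R5,R7,R8,R9}
Non-tree edge R3-R8 has weight 8, equal to the heaviest edge on its tree cycle — swapping gives another MST of the same weight. Not unique.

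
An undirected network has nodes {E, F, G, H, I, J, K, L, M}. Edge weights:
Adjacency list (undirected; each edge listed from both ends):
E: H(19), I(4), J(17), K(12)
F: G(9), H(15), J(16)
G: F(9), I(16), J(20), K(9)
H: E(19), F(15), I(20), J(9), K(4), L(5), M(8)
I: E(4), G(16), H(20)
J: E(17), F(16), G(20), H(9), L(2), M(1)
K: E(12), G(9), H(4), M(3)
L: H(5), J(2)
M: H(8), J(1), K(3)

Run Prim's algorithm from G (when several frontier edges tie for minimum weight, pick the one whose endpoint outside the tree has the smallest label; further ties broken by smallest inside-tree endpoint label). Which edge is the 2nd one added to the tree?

G-K

Grow the tree from G using Prim:
Step 1: cheapest edge leaving the tree is F—G (9); add F.
Step 2: cheapest edge leaving the tree is G—K (9); add K.
Step 3: cheapest edge leaving the tree is K—M (3); add M.
Step 4: cheapest edge leaving the tree is J—M (1); add J.
Step 5: cheapest edge leaving the tree is J—L (2); add L.
Step 6: cheapest edge leaving the tree is H—K (4); add H.
Step 7: cheapest edge leaving the tree is E—K (12); add E.
Step 8: cheapest edge leaving the tree is E—I (4); add I.
The 2nd edge added is G—K.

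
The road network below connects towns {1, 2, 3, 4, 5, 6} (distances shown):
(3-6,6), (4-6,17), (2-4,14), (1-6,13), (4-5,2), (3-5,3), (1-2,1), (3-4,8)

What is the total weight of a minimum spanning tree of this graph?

Grow the tree from 4 using Prim:
Step 1: frontier [4-5 2, 3-4 8, 2-4 14, 4-6 17] → take 4-5 (2); add 5.
Step 2: frontier [3-4 8, 2-4 14, 4-6 17, 3-5 3] → take 3-5 (3); add 3.
Step 3: frontier [3-6 6, 2-4 14, 4-6 17] → take 3-6 (6); add 6.
Step 4: frontier [2-4 14, 1-6 13] → take 1-6 (13); add 1.
Step 5: frontier [1-2 1, 2-4 14] → take 1-2 (1); add 2.
MST edges: 4-5, 3-5, 3-6, 1-6, 1-2; total weight 2+3+6+13+1 = 25.

25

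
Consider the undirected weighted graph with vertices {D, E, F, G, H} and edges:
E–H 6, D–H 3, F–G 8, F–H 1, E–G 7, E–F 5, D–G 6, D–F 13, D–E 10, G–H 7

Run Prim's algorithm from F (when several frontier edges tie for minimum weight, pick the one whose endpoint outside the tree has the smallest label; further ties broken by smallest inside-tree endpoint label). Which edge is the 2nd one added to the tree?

D-H

Prim, starting at F.
Step 1: frontier [F–H 1, E–F 5, F–G 8, D–F 13] → take F–H (1); add H.
Step 2: frontier [E–F 5, F–G 8, D–F 13, D–H 3, E–H 6, G–H 7] → take D–H (3); add D.
Step 3: frontier [D–G 6, D–E 10, E–F 5, F–G 8, E–H 6, G–H 7] → take E–F (5); add E.
Step 4: frontier [D–G 6, E–G 7, F–G 8, G–H 7] → take D–G (6); add G.
The 2nd edge added is D–H.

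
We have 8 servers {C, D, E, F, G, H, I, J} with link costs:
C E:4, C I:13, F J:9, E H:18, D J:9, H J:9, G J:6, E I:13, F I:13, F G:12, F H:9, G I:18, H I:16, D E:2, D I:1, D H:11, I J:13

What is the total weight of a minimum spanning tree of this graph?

40

Prim, starting at J.
Step 1: cheapest edge leaving the tree is G J (6); add G.
Step 2: cheapest edge leaving the tree is D J (9); add D.
Step 3: cheapest edge leaving the tree is D I (1); add I.
Step 4: cheapest edge leaving the tree is D E (2); add E.
Step 5: cheapest edge leaving the tree is C E (4); add C.
Step 6: cheapest edge leaving the tree is F J (9); add F.
Step 7: cheapest edge leaving the tree is F H (9); add H.
MST edges: G J, D J, D I, D E, C E, F J, F H; total weight 6+9+1+2+4+9+9 = 40.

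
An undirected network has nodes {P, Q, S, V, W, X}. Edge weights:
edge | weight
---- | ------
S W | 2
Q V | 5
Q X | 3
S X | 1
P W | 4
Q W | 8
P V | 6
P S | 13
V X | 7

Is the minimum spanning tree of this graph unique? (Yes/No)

Yes

Kruskal's algorithm — process edges by increasing weight (ties by edge label):
S X (1): add. Components now {S,X} {W} {Q} {P} {V}
S W (2): add. Components now {S,W,X} {Q} {P} {V}
Q X (3): add. Components now {Q,S,W,X} {P} {V}
P W (4): add. Components now {P,Q,S,W,X} {V}
Q V (5): add. Components now {P,Q,S,V,W,X}
Every non-tree edge has weight strictly greater than the heaviest edge on the tree path between its endpoints, so the MST is unique.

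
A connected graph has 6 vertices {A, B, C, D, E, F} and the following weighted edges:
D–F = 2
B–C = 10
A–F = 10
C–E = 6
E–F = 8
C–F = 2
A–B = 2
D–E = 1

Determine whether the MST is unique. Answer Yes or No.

Sort edges by weight, then run Kruskal:
D–E (1): add — endpoints in different components.
A–B (2): add — endpoints in different components.
C–F (2): add — endpoints in different components.
D–F (2): add — endpoints in different components.
C–E (6): skip — C and E already connected.
E–F (8): skip — E and F already connected.
A–F (10): add — endpoints in different components.
Non-tree edge B–C has weight 10, equal to the heaviest edge on its tree cycle — swapping gives another MST of the same weight. Not unique.

No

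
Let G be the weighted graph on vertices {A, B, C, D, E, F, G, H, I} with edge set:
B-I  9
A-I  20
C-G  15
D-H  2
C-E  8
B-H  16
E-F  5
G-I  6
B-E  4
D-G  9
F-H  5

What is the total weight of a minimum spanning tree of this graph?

59

Kruskal's algorithm — process edges by increasing weight (ties by edge label):
D-H (2): add — endpoints in different components.
B-E (4): add — endpoints in different components.
E-F (5): add — endpoints in different components.
F-H (5): add — endpoints in different components.
G-I (6): add — endpoints in different components.
C-E (8): add — endpoints in different components.
B-I (9): add — endpoints in different components.
D-G (9): skip — D and G already connected.
C-G (15): skip — C and G already connected.
B-H (16): skip — B and H already connected.
A-I (20): add — endpoints in different components.
MST edges: D-H, B-E, E-F, F-H, G-I, C-E, B-I, A-I; total weight 2+4+5+5+6+8+9+20 = 59.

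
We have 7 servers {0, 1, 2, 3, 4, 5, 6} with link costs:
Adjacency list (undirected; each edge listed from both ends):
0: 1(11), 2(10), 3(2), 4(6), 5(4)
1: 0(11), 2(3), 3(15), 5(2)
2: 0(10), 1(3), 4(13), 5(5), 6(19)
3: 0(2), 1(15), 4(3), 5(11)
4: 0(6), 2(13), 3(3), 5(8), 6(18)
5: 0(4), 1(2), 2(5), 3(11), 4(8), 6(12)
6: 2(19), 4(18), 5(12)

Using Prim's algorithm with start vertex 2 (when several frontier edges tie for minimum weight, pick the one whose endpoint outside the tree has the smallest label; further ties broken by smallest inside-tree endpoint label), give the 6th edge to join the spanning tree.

Prim's algorithm from 2:
Step 1: cheapest edge leaving the tree is 1 2 (3); add 1.
Step 2: cheapest edge leaving the tree is 1 5 (2); add 5.
Step 3: cheapest edge leaving the tree is 0 5 (4); add 0.
Step 4: cheapest edge leaving the tree is 0 3 (2); add 3.
Step 5: cheapest edge leaving the tree is 3 4 (3); add 4.
Step 6: cheapest edge leaving the tree is 5 6 (12); add 6.
The 6th edge added is 5 6.

5-6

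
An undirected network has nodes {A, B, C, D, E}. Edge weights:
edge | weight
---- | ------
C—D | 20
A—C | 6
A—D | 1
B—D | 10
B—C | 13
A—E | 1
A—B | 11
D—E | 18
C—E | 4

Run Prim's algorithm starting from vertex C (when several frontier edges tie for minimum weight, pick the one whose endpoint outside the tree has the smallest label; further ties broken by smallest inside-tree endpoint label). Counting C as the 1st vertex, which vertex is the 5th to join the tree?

Prim, starting at C.
Step 1: cheapest edge leaving the tree is C—E (4); add E.
Step 2: cheapest edge leaving the tree is A—E (1); add A.
Step 3: cheapest edge leaving the tree is A—D (1); add D.
Step 4: cheapest edge leaving the tree is B—D (10); add B.
Vertex order: C, E, A, D, B. The 5th vertex is B.

B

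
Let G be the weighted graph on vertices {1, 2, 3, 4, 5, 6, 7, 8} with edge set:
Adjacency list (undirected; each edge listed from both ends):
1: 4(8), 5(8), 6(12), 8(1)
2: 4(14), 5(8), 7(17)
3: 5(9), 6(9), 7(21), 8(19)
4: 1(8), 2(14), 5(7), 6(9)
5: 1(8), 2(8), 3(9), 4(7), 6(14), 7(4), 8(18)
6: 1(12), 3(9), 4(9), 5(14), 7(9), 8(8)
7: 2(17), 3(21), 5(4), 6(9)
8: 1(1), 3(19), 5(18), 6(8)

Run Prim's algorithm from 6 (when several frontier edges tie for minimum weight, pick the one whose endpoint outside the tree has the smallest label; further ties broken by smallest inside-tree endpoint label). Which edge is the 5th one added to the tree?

Grow the tree from 6 using Prim:
Step 1: cheapest edge leaving the tree is 6–8 (8); add 8.
Step 2: cheapest edge leaving the tree is 1–8 (1); add 1.
Step 3: cheapest edge leaving the tree is 1–4 (8); add 4.
Step 4: cheapest edge leaving the tree is 4–5 (7); add 5.
Step 5: cheapest edge leaving the tree is 5–7 (4); add 7.
Step 6: cheapest edge leaving the tree is 2–5 (8); add 2.
Step 7: cheapest edge leaving the tree is 3–5 (9); add 3.
The 5th edge added is 5–7.

5-7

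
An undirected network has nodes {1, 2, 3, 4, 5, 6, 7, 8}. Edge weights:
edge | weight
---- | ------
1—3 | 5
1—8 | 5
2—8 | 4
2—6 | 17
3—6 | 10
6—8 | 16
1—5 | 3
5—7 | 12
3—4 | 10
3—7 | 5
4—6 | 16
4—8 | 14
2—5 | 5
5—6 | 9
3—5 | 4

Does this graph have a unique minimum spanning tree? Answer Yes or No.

Kruskal: consider edges lightest-first.
1—5 (3): add — endpoints in different components.
2—8 (4): add — endpoints in different components.
3—5 (4): add — endpoints in different components.
1—3 (5): skip — 1 and 3 already connected.
1—8 (5): add — endpoints in different components.
2—5 (5): skip — 2 and 5 already connected.
3—7 (5): add — endpoints in different components.
5—6 (9): add — endpoints in different components.
3—4 (10): add — endpoints in different components.
Non-tree edge 2—5 has weight 5, equal to the heaviest edge on its tree cycle — swapping gives another MST of the same weight. Not unique.

No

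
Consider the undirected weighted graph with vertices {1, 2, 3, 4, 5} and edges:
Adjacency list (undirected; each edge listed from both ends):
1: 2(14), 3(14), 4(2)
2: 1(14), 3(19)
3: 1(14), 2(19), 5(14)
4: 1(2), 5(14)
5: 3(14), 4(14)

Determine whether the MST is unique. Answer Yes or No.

Sort edges by weight, then run Kruskal:
1-4 (2): add. Components now {1,4} {2} {3} {5}
1-2 (14): add. Components now {1,2,4} {3} {5}
1-3 (14): add. Components now {1,2,3,4} {5}
3-5 (14): add. Components now {1,2,3,4,5}
Non-tree edge 4-5 has weight 14, equal to the heaviest edge on its tree cycle — swapping gives another MST of the same weight. Not unique.

No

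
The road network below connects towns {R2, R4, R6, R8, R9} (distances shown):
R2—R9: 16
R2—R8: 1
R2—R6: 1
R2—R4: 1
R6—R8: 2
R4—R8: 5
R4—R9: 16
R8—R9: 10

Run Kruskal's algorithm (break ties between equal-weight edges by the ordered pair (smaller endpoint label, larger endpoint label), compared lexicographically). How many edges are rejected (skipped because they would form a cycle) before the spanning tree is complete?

Sort edges by weight, then run Kruskal:
R2—R4 (1): add. Components now {R6} {R9} {R2,R4} {R8}
R2—R6 (1): add. Components now {R2,R4,R6} {R9} {R8}
R2—R8 (1): add. Components now {R2,R4,R6,R8} {R9}
R6—R8 (2): skip — R6 and R8 already connected.
R4—R8 (5): skip — R4 and R8 already connected.
R8—R9 (10): add. Components now {R2,R4,R6,R8,R9}
Edges rejected before the tree was complete: 2.

2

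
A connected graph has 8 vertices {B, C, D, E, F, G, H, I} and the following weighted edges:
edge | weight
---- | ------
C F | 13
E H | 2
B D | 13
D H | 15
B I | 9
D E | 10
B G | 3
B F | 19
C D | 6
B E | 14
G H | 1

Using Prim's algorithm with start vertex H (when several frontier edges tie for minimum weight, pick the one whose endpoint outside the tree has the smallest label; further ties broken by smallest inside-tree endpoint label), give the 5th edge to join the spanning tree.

D-E

Grow the tree from H using Prim:
Step 1: cheapest edge leaving the tree is G H (1); add G.
Step 2: cheapest edge leaving the tree is E H (2); add E.
Step 3: cheapest edge leaving the tree is B G (3); add B.
Step 4: cheapest edge leaving the tree is B I (9); add I.
Step 5: cheapest edge leaving the tree is D E (10); add D.
Step 6: cheapest edge leaving the tree is C D (6); add C.
Step 7: cheapest edge leaving the tree is C F (13); add F.
The 5th edge added is D E.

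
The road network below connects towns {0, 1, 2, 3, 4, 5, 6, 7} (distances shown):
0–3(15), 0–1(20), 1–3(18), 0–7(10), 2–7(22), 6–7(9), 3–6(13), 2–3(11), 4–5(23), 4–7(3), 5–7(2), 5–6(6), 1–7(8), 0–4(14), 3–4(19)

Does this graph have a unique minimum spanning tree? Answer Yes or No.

Yes

Kruskal: consider edges lightest-first.
5–7 (2): add — endpoints in different components.
4–7 (3): add — endpoints in different components.
5–6 (6): add — endpoints in different components.
1–7 (8): add — endpoints in different components.
6–7 (9): skip — 6 and 7 already connected.
0–7 (10): add — endpoints in different components.
2–3 (11): add — endpoints in different components.
3–6 (13): add — endpoints in different components.
Every non-tree edge has weight strictly greater than the heaviest edge on the tree path between its endpoints, so the MST is unique.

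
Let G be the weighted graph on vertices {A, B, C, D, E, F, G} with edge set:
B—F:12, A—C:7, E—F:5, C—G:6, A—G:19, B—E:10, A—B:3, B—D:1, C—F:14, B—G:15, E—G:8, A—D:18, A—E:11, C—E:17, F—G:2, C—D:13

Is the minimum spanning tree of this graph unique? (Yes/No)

Sort edges by weight, then run Kruskal:
B—D (1): add — endpoints in different components.
F—G (2): add — endpoints in different components.
A—B (3): add — endpoints in different components.
E—F (5): add — endpoints in different components.
C—G (6): add — endpoints in different components.
A—C (7): add — endpoints in different components.
Every non-tree edge has weight strictly greater than the heaviest edge on the tree path between its endpoints, so the MST is unique.

Yes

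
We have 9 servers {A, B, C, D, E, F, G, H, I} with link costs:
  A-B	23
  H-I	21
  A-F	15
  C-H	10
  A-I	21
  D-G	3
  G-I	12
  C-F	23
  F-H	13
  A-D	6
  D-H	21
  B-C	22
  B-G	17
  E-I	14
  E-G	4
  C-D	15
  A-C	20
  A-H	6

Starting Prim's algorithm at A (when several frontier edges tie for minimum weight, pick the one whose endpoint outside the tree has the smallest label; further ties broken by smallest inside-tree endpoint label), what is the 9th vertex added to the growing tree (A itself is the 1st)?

B

Grow the tree from A using Prim:
Step 1: cheapest edge leaving the tree is A-D (6); add D.
Step 2: cheapest edge leaving the tree is D-G (3); add G.
Step 3: cheapest edge leaving the tree is E-G (4); add E.
Step 4: cheapest edge leaving the tree is A-H (6); add H.
Step 5: cheapest edge leaving the tree is C-H (10); add C.
Step 6: cheapest edge leaving the tree is G-I (12); add I.
Step 7: cheapest edge leaving the tree is F-H (13); add F.
Step 8: cheapest edge leaving the tree is B-G (17); add B.
Vertex order: A, D, G, E, H, C, I, F, B. The 9th vertex is B.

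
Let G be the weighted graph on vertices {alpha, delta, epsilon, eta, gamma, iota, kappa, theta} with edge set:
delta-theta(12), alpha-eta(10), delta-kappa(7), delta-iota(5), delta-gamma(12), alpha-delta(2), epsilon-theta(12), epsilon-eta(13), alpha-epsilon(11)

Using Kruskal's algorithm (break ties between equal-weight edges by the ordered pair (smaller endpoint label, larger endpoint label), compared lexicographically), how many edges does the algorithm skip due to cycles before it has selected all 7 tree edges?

Kruskal's algorithm — process edges by increasing weight (ties by edge label):
alpha-delta (2): add — endpoints in different components.
delta-iota (5): add — endpoints in different components.
delta-kappa (7): add — endpoints in different components.
alpha-eta (10): add — endpoints in different components.
alpha-epsilon (11): add — endpoints in different components.
delta-gamma (12): add — endpoints in different components.
delta-theta (12): add — endpoints in different components.
Edges rejected before the tree was complete: 0.

0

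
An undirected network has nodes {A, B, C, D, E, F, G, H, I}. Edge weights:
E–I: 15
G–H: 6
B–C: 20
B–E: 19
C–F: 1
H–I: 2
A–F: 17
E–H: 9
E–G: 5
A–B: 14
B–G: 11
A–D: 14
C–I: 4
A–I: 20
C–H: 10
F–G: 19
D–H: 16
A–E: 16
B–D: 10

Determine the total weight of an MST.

Grow the tree from B using Prim:
Step 1: cheapest edge leaving the tree is B–D (10); add D.
Step 2: cheapest edge leaving the tree is B–G (11); add G.
Step 3: cheapest edge leaving the tree is E–G (5); add E.
Step 4: cheapest edge leaving the tree is G–H (6); add H.
Step 5: cheapest edge leaving the tree is H–I (2); add I.
Step 6: cheapest edge leaving the tree is C–I (4); add C.
Step 7: cheapest edge leaving the tree is C–F (1); add F.
Step 8: cheapest edge leaving the tree is A–B (14); add A.
MST edges: B–D, B–G, E–G, G–H, H–I, C–I, C–F, A–B; total weight 10+11+5+6+2+4+1+14 = 53.

53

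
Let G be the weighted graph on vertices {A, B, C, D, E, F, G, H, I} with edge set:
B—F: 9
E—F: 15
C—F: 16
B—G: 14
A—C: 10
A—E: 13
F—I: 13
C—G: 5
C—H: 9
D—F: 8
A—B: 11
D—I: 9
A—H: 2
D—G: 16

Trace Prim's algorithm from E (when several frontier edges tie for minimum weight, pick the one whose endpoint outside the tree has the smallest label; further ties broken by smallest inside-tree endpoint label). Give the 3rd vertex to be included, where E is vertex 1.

Prim, starting at E.
Step 1: cheapest edge leaving the tree is A—E (13); add A.
Step 2: cheapest edge leaving the tree is A—H (2); add H.
Step 3: cheapest edge leaving the tree is C—H (9); add C.
Step 4: cheapest edge leaving the tree is C—G (5); add G.
Step 5: cheapest edge leaving the tree is A—B (11); add B.
Step 6: cheapest edge leaving the tree is B—F (9); add F.
Step 7: cheapest edge leaving the tree is D—F (8); add D.
Step 8: cheapest edge leaving the tree is D—I (9); add I.
Vertex order: E, A, H, C, G, B, F, D, I. The 3rd vertex is H.

H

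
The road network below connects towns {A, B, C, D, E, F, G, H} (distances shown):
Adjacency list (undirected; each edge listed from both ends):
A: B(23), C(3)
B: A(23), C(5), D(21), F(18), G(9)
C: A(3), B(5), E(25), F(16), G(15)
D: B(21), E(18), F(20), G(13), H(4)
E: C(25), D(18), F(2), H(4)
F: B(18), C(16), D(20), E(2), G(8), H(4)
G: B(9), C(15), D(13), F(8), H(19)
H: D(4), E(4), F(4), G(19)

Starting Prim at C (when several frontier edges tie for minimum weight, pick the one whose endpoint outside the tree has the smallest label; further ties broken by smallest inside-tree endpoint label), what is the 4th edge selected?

Prim, starting at C.
Step 1: cheapest edge leaving the tree is A—C (3); add A.
Step 2: cheapest edge leaving the tree is B—C (5); add B.
Step 3: cheapest edge leaving the tree is B—G (9); add G.
Step 4: cheapest edge leaving the tree is F—G (8); add F.
Step 5: cheapest edge leaving the tree is E—F (2); add E.
Step 6: cheapest edge leaving the tree is E—H (4); add H.
Step 7: cheapest edge leaving the tree is D—H (4); add D.
The 4th edge added is F—G.

F-G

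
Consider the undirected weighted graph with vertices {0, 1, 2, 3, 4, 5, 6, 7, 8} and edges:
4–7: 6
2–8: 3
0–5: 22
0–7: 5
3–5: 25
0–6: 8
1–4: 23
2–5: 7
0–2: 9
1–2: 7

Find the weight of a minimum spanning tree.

Prim's algorithm from 8:
Step 1: frontier [2–8 3] → take 2–8 (3); add 2.
Step 2: frontier [1–2 7, 2–5 7, 0–2 9] → take 1–2 (7); add 1.
Step 3: frontier [1–4 23, 2–5 7, 0–2 9] → take 2–5 (7); add 5.
Step 4: frontier [1–4 23, 0–2 9, 0–5 22, 3–5 25] → take 0–2 (9); add 0.
Step 5: frontier [0–7 5, 0–6 8, 1–4 23, 3–5 25] → take 0–7 (5); add 7.
Step 6: frontier [0–6 8, 1–4 23, 3–5 25, 4–7 6] → take 4–7 (6); add 4.
Step 7: frontier [0–6 8, 3–5 25] → take 0–6 (8); add 6.
Step 8: frontier [3–5 25] → take 3–5 (25); add 3.
MST edges: 2–8, 1–2, 2–5, 0–2, 0–7, 4–7, 0–6, 3–5; total weight 3+7+7+9+5+6+8+25 = 70.

70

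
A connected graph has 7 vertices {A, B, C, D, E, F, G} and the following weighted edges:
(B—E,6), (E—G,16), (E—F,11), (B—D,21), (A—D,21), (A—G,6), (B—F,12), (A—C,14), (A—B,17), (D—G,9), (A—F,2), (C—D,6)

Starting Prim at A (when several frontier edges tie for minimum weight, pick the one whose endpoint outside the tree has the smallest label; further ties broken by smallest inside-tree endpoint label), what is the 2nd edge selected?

A-G

Prim, starting at A.
Step 1: cheapest edge leaving the tree is A—F (2); add F.
Step 2: cheapest edge leaving the tree is A—G (6); add G.
Step 3: cheapest edge leaving the tree is D—G (9); add D.
Step 4: cheapest edge leaving the tree is C—D (6); add C.
Step 5: cheapest edge leaving the tree is E—F (11); add E.
Step 6: cheapest edge leaving the tree is B—E (6); add B.
The 2nd edge added is A—G.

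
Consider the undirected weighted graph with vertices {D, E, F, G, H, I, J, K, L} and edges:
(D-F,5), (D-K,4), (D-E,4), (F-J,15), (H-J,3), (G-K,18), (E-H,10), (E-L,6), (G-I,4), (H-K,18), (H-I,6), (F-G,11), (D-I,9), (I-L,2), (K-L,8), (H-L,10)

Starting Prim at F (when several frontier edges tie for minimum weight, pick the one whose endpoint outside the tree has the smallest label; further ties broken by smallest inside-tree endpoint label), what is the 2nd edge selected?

D-E

Prim, starting at F.
Step 1: cheapest edge leaving the tree is D-F (5); add D.
Step 2: cheapest edge leaving the tree is D-E (4); add E.
Step 3: cheapest edge leaving the tree is D-K (4); add K.
Step 4: cheapest edge leaving the tree is E-L (6); add L.
Step 5: cheapest edge leaving the tree is I-L (2); add I.
Step 6: cheapest edge leaving the tree is G-I (4); add G.
Step 7: cheapest edge leaving the tree is H-I (6); add H.
Step 8: cheapest edge leaving the tree is H-J (3); add J.
The 2nd edge added is D-E.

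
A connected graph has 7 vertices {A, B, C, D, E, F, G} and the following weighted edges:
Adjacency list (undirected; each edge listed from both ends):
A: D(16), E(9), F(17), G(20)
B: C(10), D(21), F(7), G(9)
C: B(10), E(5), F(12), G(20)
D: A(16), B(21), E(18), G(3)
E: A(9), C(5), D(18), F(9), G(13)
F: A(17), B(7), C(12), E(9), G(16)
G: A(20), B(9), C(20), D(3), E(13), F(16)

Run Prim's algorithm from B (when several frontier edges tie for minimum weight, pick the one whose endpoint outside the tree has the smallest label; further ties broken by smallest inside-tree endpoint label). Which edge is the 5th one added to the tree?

Prim, starting at B.
Step 1: cheapest edge leaving the tree is B–F (7); add F.
Step 2: cheapest edge leaving the tree is E–F (9); add E.
Step 3: cheapest edge leaving the tree is C–E (5); add C.
Step 4: cheapest edge leaving the tree is A–E (9); add A.
Step 5: cheapest edge leaving the tree is B–G (9); add G.
Step 6: cheapest edge leaving the tree is D–G (3); add D.
The 5th edge added is B–G.

B-G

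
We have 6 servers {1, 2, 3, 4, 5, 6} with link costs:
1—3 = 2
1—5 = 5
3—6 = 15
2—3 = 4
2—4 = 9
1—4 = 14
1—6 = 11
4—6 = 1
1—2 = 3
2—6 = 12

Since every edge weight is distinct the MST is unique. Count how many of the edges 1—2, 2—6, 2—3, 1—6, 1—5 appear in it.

2

Kruskal: consider edges lightest-first.
4—6 (1): add. Components now {1} {2} {3} {4,6} {5}
1—3 (2): add. Components now {1,3} {2} {4,6} {5}
1—2 (3): add. Components now {1,2,3} {4,6} {5}
2—3 (4): skip — 2 and 3 already connected.
1—5 (5): add. Components now {1,2,3,5} {4,6}
2—4 (9): add. Components now {1,2,3,4,5,6}
MST edge set: {4—6, 1—3, 1—2, 1—5, 2—4}.
Of the listed edges, {1—2, 1—5} are in the MST → 2.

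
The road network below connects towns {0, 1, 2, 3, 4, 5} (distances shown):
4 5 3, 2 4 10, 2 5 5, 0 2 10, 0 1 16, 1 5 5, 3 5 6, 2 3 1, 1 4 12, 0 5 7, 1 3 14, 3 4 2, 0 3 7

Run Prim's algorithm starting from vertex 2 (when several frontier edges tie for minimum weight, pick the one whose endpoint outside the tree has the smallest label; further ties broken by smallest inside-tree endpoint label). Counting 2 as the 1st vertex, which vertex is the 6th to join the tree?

0

Prim, starting at 2.
Step 1: cheapest edge leaving the tree is 2 3 (1); add 3.
Step 2: cheapest edge leaving the tree is 3 4 (2); add 4.
Step 3: cheapest edge leaving the tree is 4 5 (3); add 5.
Step 4: cheapest edge leaving the tree is 1 5 (5); add 1.
Step 5: cheapest edge leaving the tree is 0 3 (7); add 0.
Vertex order: 2, 3, 4, 5, 1, 0. The 6th vertex is 0.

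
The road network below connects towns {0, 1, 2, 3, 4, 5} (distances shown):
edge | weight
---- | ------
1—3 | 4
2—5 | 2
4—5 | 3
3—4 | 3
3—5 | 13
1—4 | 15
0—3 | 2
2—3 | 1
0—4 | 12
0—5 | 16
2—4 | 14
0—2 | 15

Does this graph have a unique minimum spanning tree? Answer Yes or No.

Kruskal: consider edges lightest-first.
2—3 (1): add — endpoints in different components.
0—3 (2): add — endpoints in different components.
2—5 (2): add — endpoints in different components.
3—4 (3): add — endpoints in different components.
4—5 (3): skip — 4 and 5 already connected.
1—3 (4): add — endpoints in different components.
Non-tree edge 4—5 has weight 3, equal to the heaviest edge on its tree cycle — swapping gives another MST of the same weight. Not unique.

No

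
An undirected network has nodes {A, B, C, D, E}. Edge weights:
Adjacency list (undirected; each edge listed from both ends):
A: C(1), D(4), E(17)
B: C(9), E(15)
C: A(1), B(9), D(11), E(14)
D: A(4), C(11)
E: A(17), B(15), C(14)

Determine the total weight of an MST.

28

Kruskal: consider edges lightest-first.
A C (1): add — endpoints in different components.
A D (4): add — endpoints in different components.
B C (9): add — endpoints in different components.
C D (11): skip — C and D already connected.
C E (14): add — endpoints in different components.
MST edges: A C, A D, B C, C E; total weight 1+4+9+14 = 28.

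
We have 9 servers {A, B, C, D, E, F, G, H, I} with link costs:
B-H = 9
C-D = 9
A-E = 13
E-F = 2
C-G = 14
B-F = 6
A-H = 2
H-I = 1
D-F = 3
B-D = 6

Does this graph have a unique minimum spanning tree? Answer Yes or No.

Kruskal's algorithm — process edges by increasing weight (ties by edge label):
H-I (1): add — endpoints in different components.
A-H (2): add — endpoints in different components.
E-F (2): add — endpoints in different components.
D-F (3): add — endpoints in different components.
B-D (6): add — endpoints in different components.
B-F (6): skip — B and F already connected.
B-H (9): add — endpoints in different components.
C-D (9): add — endpoints in different components.
A-E (13): skip — A and E already connected.
C-G (14): add — endpoints in different components.
Non-tree edge B-F has weight 6, equal to the heaviest edge on its tree cycle — swapping gives another MST of the same weight. Not unique.

No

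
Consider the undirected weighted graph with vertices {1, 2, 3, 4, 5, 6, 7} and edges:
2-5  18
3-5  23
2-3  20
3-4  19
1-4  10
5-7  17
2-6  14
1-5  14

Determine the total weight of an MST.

92

Kruskal: consider edges lightest-first.
1-4 (10): add — endpoints in different components.
1-5 (14): add — endpoints in different components.
2-6 (14): add — endpoints in different components.
5-7 (17): add — endpoints in different components.
2-5 (18): add — endpoints in different components.
3-4 (19): add — endpoints in different components.
MST edges: 1-4, 1-5, 2-6, 5-7, 2-5, 3-4; total weight 10+14+14+17+18+19 = 92.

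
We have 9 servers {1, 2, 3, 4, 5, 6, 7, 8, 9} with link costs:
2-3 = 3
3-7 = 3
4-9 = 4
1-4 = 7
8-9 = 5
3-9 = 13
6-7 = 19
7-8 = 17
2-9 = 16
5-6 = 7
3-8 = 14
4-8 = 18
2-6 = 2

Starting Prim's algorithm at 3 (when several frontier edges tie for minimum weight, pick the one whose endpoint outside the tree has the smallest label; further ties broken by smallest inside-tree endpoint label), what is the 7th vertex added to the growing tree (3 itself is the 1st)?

4

Prim's algorithm from 3:
Step 1: cheapest edge leaving the tree is 2-3 (3); add 2.
Step 2: cheapest edge leaving the tree is 2-6 (2); add 6.
Step 3: cheapest edge leaving the tree is 3-7 (3); add 7.
Step 4: cheapest edge leaving the tree is 5-6 (7); add 5.
Step 5: cheapest edge leaving the tree is 3-9 (13); add 9.
Step 6: cheapest edge leaving the tree is 4-9 (4); add 4.
Step 7: cheapest edge leaving the tree is 8-9 (5); add 8.
Step 8: cheapest edge leaving the tree is 1-4 (7); add 1.
Vertex order: 3, 2, 6, 7, 5, 9, 4, 8, 1. The 7th vertex is 4.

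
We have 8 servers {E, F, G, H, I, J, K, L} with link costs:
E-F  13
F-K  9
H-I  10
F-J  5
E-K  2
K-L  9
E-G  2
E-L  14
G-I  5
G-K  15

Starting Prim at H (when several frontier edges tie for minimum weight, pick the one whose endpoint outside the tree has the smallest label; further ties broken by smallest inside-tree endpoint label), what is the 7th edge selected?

Grow the tree from H using Prim:
Step 1: frontier [H-I 10] → take H-I (10); add I.
Step 2: frontier [G-I 5] → take G-I (5); add G.
Step 3: frontier [E-G 2, G-K 15] → take E-G (2); add E.
Step 4: frontier [E-K 2, E-F 13, E-L 14, G-K 15] → take E-K (2); add K.
Step 5: frontier [E-F 13, E-L 14, F-K 9, K-L 9] → take F-K (9); add F.
Step 6: frontier [E-L 14, F-J 5, K-L 9] → take F-J (5); add J.
Step 7: frontier [E-L 14, K-L 9] → take K-L (9); add L.
The 7th edge added is K-L.

K-L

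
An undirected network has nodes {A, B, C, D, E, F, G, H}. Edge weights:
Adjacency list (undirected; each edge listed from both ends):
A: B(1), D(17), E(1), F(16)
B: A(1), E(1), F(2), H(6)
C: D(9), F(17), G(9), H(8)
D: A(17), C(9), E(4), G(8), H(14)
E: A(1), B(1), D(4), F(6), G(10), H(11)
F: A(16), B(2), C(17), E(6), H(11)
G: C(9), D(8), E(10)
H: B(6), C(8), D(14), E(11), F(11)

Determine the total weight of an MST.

Sort edges by weight, then run Kruskal:
A–B (1): add — endpoints in different components.
A–E (1): add — endpoints in different components.
B–E (1): skip — B and E already connected.
B–F (2): add — endpoints in different components.
D–E (4): add — endpoints in different components.
B–H (6): add — endpoints in different components.
E–F (6): skip — E and F already connected.
C–H (8): add — endpoints in different components.
D–G (8): add — endpoints in different components.
MST edges: A–B, A–E, B–F, D–E, B–H, C–H, D–G; total weight 1+1+2+4+6+8+8 = 30.

30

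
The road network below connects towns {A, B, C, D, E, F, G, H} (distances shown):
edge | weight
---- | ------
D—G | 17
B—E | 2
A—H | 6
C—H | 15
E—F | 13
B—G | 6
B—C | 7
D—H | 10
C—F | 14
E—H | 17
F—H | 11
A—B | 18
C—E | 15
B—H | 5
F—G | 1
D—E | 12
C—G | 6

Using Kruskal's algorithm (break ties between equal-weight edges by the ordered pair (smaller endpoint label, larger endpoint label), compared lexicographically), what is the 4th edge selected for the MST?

A-H

Kruskal's algorithm — process edges by increasing weight (ties by edge label):
F—G (1): add — endpoints in different components.
B—E (2): add — endpoints in different components.
B—H (5): add — endpoints in different components.
A—H (6): add — endpoints in different components.
B—G (6): add — endpoints in different components.
C—G (6): add — endpoints in different components.
B—C (7): skip — B and C already connected.
D—H (10): add — endpoints in different components.
The 4th edge added is A—H.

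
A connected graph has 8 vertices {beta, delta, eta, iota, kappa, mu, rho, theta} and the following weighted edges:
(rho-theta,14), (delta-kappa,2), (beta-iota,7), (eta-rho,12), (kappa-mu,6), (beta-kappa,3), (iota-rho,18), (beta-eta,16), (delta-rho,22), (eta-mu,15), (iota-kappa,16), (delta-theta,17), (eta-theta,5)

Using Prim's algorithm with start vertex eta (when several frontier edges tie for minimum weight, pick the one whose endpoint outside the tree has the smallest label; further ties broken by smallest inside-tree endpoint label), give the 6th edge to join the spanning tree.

beta-kappa

Grow the tree from eta using Prim:
Step 1: cheapest edge leaving the tree is eta-theta (5); add theta.
Step 2: cheapest edge leaving the tree is eta-rho (12); add rho.
Step 3: cheapest edge leaving the tree is eta-mu (15); add mu.
Step 4: cheapest edge leaving the tree is kappa-mu (6); add kappa.
Step 5: cheapest edge leaving the tree is delta-kappa (2); add delta.
Step 6: cheapest edge leaving the tree is beta-kappa (3); add beta.
Step 7: cheapest edge leaving the tree is beta-iota (7); add iota.
The 6th edge added is beta-kappa.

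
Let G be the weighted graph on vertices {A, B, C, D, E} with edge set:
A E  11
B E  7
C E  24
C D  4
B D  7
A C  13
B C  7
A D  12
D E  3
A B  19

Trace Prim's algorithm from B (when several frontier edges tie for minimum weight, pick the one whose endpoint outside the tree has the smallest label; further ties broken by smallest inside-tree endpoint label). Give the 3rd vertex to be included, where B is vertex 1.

Grow the tree from B using Prim:
Step 1: frontier [B C 7, B D 7, B E 7, A B 19] → take B C (7); add C.
Step 2: frontier [B D 7, B E 7, A B 19, C D 4, A C 13, C E 24] → take C D (4); add D.
Step 3: frontier [B E 7, A B 19, A C 13, C E 24, D E 3, A D 12] → take D E (3); add E.
Step 4: frontier [A B 19, A C 13, A D 12, A E 11] → take A E (11); add A.
Vertex order: B, C, D, E, A. The 3rd vertex is D.

D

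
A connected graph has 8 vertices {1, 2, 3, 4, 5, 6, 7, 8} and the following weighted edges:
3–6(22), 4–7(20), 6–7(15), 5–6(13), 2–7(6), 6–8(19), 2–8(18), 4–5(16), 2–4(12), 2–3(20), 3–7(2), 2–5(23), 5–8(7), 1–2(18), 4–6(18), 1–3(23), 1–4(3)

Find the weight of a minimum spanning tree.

Grow the tree from 1 using Prim:
Step 1: cheapest edge leaving the tree is 1–4 (3); add 4.
Step 2: cheapest edge leaving the tree is 2–4 (12); add 2.
Step 3: cheapest edge leaving the tree is 2–7 (6); add 7.
Step 4: cheapest edge leaving the tree is 3–7 (2); add 3.
Step 5: cheapest edge leaving the tree is 6–7 (15); add 6.
Step 6: cheapest edge leaving the tree is 5–6 (13); add 5.
Step 7: cheapest edge leaving the tree is 5–8 (7); add 8.
MST edges: 1–4, 2–4, 2–7, 3–7, 6–7, 5–6, 5–8; total weight 3+12+6+2+15+13+7 = 58.

58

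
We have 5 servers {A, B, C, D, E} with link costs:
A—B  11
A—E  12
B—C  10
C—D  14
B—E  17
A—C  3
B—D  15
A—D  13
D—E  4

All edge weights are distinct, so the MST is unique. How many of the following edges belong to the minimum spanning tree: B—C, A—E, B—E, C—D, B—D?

2

Kruskal's algorithm — process edges by increasing weight (ties by edge label):
A—C (3): add. Components now {A,C} {B} {D} {E}
D—E (4): add. Components now {A,C} {B} {D,E}
B—C (10): add. Components now {A,B,C} {D,E}
A—B (11): skip — A and B already connected.
A—E (12): add. Components now {A,B,C,D,E}
MST edge set: {A—C, D—E, B—C, A—E}.
Of the listed edges, {B—C, A—E} are in the MST → 2.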